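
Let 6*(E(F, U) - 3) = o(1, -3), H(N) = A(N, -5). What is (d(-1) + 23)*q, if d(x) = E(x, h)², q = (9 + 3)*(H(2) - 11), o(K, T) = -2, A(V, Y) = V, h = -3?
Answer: -3252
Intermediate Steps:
H(N) = N
E(F, U) = 8/3 (E(F, U) = 3 + (⅙)*(-2) = 3 - ⅓ = 8/3)
q = -108 (q = (9 + 3)*(2 - 11) = 12*(-9) = -108)
d(x) = 64/9 (d(x) = (8/3)² = 64/9)
(d(-1) + 23)*q = (64/9 + 23)*(-108) = (271/9)*(-108) = -3252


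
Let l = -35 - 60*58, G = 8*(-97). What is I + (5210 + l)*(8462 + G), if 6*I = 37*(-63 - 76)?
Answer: 78161477/6 ≈ 1.3027e+7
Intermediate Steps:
G = -776
I = -5143/6 (I = (37*(-63 - 76))/6 = (37*(-139))/6 = (1/6)*(-5143) = -5143/6 ≈ -857.17)
l = -3515 (l = -35 - 3480 = -3515)
I + (5210 + l)*(8462 + G) = -5143/6 + (5210 - 3515)*(8462 - 776) = -5143/6 + 1695*7686 = -5143/6 + 13027770 = 78161477/6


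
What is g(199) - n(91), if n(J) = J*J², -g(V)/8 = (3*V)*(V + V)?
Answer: -2654419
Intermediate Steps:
g(V) = -48*V² (g(V) = -8*3*V*(V + V) = -8*3*V*2*V = -48*V²)
n(J) = J³
g(199) - n(91) = -48*199² - 1*91³ = -48*39601 - 1*753571 = -1900848 - 753571 = -2654419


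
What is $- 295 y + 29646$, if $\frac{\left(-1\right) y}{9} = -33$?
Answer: $-57969$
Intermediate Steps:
$y = 297$ ($y = \left(-9\right) \left(-33\right) = 297$)
$- 295 y + 29646 = \left(-295\right) 297 + 29646 = -87615 + 29646 = -57969$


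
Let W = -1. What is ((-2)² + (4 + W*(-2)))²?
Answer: 100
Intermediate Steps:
((-2)² + (4 + W*(-2)))² = ((-2)² + (4 - 1*(-2)))² = (4 + (4 + 2))² = (4 + 6)² = 10² = 100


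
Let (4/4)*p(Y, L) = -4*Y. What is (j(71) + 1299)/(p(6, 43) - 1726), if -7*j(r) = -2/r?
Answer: -129121/173950 ≈ -0.74229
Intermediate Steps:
j(r) = 2/(7*r) (j(r) = -(-2)/(7*r) = 2/(7*r))
p(Y, L) = -4*Y
(j(71) + 1299)/(p(6, 43) - 1726) = ((2/7)/71 + 1299)/(-4*6 - 1726) = ((2/7)*(1/71) + 1299)/(-24 - 1726) = (2/497 + 1299)/(-1750) = (645605/497)*(-1/1750) = -129121/173950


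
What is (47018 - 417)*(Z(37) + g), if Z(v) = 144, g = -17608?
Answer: -813839864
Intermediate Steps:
(47018 - 417)*(Z(37) + g) = (47018 - 417)*(144 - 17608) = 46601*(-17464) = -813839864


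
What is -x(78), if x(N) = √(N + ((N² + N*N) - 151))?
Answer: -√12095 ≈ -109.98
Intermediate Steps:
x(N) = √(-151 + N + 2*N²) (x(N) = √(N + ((N² + N²) - 151)) = √(N + (2*N² - 151)) = √(N + (-151 + 2*N²)) = √(-151 + N + 2*N²))
-x(78) = -√(-151 + 78 + 2*78²) = -√(-151 + 78 + 2*6084) = -√(-151 + 78 + 12168) = -√12095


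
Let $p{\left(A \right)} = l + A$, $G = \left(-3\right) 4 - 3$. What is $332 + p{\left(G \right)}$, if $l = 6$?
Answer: $323$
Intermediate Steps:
$G = -15$ ($G = -12 - 3 = -15$)
$p{\left(A \right)} = 6 + A$
$332 + p{\left(G \right)} = 332 + \left(6 - 15\right) = 332 - 9 = 323$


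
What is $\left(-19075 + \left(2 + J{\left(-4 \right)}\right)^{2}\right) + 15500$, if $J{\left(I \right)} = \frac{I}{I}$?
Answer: $-3566$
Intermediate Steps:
$J{\left(I \right)} = 1$
$\left(-19075 + \left(2 + J{\left(-4 \right)}\right)^{2}\right) + 15500 = \left(-19075 + \left(2 + 1\right)^{2}\right) + 15500 = \left(-19075 + 3^{2}\right) + 15500 = \left(-19075 + 9\right) + 15500 = -19066 + 15500 = -3566$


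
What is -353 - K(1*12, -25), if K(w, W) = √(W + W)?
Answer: -353 - 5*I*√2 ≈ -353.0 - 7.0711*I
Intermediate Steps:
K(w, W) = √2*√W (K(w, W) = √(2*W) = √2*√W)
-353 - K(1*12, -25) = -353 - √2*√(-25) = -353 - √2*5*I = -353 - 5*I*√2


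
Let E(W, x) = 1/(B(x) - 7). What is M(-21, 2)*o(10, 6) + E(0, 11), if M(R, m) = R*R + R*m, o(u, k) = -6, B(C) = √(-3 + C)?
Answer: -98161/41 - 2*√2/41 ≈ -2394.2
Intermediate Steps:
E(W, x) = 1/(-7 + √(-3 + x)) (E(W, x) = 1/(√(-3 + x) - 7) = 1/(-7 + √(-3 + x)))
M(R, m) = R² + R*m
M(-21, 2)*o(10, 6) + E(0, 11) = -21*(-21 + 2)*(-6) + 1/(-7 + √(-3 + 11)) = -21*(-19)*(-6) + 1/(-7 + √8) = 399*(-6) + 1/(-7 + 2*√2) = -2394 + 1/(-7 + 2*√2)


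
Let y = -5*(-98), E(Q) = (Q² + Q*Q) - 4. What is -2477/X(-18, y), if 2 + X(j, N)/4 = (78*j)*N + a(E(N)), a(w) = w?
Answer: 2477/831064 ≈ 0.0029805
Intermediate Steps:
E(Q) = -4 + 2*Q² (E(Q) = (Q² + Q²) - 4 = 2*Q² - 4 = -4 + 2*Q²)
y = 490
X(j, N) = -24 + 8*N² + 312*N*j (X(j, N) = -8 + 4*((78*j)*N + (-4 + 2*N²)) = -8 + 4*(78*N*j + (-4 + 2*N²)) = -8 + 4*(-4 + 2*N² + 78*N*j) = -8 + (-16 + 8*N² + 312*N*j) = -24 + 8*N² + 312*N*j)
-2477/X(-18, y) = -2477/(-24 + 8*490² + 312*490*(-18)) = -2477/(-24 + 8*240100 - 2751840) = -2477/(-24 + 1920800 - 2751840) = -2477/(-831064) = -2477*(-1/831064) = 2477/831064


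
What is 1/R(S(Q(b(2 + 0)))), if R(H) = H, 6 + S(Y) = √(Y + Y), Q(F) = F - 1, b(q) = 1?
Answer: -⅙ ≈ -0.16667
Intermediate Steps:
Q(F) = -1 + F
S(Y) = -6 + √2*√Y (S(Y) = -6 + √(Y + Y) = -6 + √(2*Y) = -6 + √2*√Y)
1/R(S(Q(b(2 + 0)))) = 1/(-6 + √2*√(-1 + 1)) = 1/(-6 + √2*√0) = 1/(-6 + √2*0) = 1/(-6 + 0) = 1/(-6) = -⅙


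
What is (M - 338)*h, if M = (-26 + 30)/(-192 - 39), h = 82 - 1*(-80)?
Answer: -4216428/77 ≈ -54759.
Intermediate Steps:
h = 162 (h = 82 + 80 = 162)
M = -4/231 (M = 4/(-231) = 4*(-1/231) = -4/231 ≈ -0.017316)
(M - 338)*h = (-4/231 - 338)*162 = -78082/231*162 = -4216428/77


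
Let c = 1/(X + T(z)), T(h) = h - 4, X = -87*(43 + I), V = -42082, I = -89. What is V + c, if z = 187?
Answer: -176113169/4185 ≈ -42082.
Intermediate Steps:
X = 4002 (X = -87*(43 - 89) = -87*(-46) = 4002)
T(h) = -4 + h
c = 1/4185 (c = 1/(4002 + (-4 + 187)) = 1/(4002 + 183) = 1/4185 ≈ 0.00023895)
V + c = -42082 + 1/4185 = -176113169/4185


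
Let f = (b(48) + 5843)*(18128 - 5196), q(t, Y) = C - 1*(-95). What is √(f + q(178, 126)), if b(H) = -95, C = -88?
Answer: √74333143 ≈ 8621.7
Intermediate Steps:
q(t, Y) = 7 (q(t, Y) = -88 - 1*(-95) = -88 + 95 = 7)
f = 74333136 (f = (-95 + 5843)*(18128 - 5196) = 5748*12932 = 74333136)
√(f + q(178, 126)) = √(74333136 + 7) = √74333143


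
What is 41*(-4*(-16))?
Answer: 2624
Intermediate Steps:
41*(-4*(-16)) = 41*64 = 2624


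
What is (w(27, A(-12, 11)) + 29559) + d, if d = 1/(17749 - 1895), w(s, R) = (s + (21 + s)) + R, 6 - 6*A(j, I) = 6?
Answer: 469817437/15854 ≈ 29634.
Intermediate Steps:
A(j, I) = 0 (A(j, I) = 1 - 1/6*6 = 1 - 1 = 0)
w(s, R) = 21 + R + 2*s (w(s, R) = (21 + 2*s) + R = 21 + R + 2*s)
d = 1/15854 ≈ 6.3076e-5
(w(27, A(-12, 11)) + 29559) + d = ((21 + 0 + 2*27) + 29559) + 1/15854 = ((21 + 0 + 54) + 29559) + 1/15854 = (75 + 29559) + 1/15854 = 29634 + 1/15854 = 469817437/15854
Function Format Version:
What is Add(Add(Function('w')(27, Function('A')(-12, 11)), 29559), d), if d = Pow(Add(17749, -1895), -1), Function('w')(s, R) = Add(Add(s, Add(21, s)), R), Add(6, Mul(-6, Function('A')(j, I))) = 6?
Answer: Rational(469817437, 15854) ≈ 29634.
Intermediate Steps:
Function('A')(j, I) = 0 (Function('A')(j, I) = Add(1, Mul(Rational(-1, 6), 6)) = Add(1, -1) = 0)
Function('w')(s, R) = Add(21, R, Mul(2, s)) (Function('w')(s, R) = Add(Add(21, Mul(2, s)), R) = Add(21, R, Mul(2, s)))
d = Rational(1, 15854) (d = Pow(15854, -1) = Rational(1, 15854) ≈ 6.3076e-5)
Add(Add(Function('w')(27, Function('A')(-12, 11)), 29559), d) = Add(Add(Add(21, 0, Mul(2, 27)), 29559), Rational(1, 15854)) = Add(Add(Add(21, 0, 54), 29559), Rational(1, 15854)) = Add(Add(75, 29559), Rational(1, 15854)) = Add(29634, Rational(1, 15854)) = Rational(469817437, 15854)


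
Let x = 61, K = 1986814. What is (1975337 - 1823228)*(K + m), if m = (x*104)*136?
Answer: 433449502182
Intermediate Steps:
m = 862784 (m = (61*104)*136 = 6344*136 = 862784)
(1975337 - 1823228)*(K + m) = (1975337 - 1823228)*(1986814 + 862784) = 152109*2849598 = 433449502182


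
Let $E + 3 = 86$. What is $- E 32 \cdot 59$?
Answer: $-156704$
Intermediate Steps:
$E = 83$ ($E = -3 + 86 = 83$)
$- E 32 \cdot 59 = - 83 \cdot 32 \cdot 59 = - 2656 \cdot 59 = \left(-1\right) 156704 = -156704$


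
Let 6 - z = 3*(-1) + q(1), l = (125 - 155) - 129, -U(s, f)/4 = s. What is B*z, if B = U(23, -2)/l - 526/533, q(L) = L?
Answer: -276784/84747 ≈ -3.2660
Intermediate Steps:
U(s, f) = -4*s
l = -159 (l = -30 - 129 = -159)
B = -34598/84747 (B = -4*23/(-159) - 526/533 = -92*(-1/159) - 526*1/533 = 92/159 - 526/533 = -34598/84747 ≈ -0.40825)
z = 8 (z = 6 - (3*(-1) + 1) = 6 - (-3 + 1) = 6 - 1*(-2) = 6 + 2 = 8)
B*z = -34598/84747*8 = -276784/84747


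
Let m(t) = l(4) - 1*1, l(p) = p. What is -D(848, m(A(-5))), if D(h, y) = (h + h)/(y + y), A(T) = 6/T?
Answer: -848/3 ≈ -282.67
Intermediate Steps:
m(t) = 3 (m(t) = 4 - 1*1 = 4 - 1 = 3)
D(h, y) = h/y (D(h, y) = (2*h)/((2*y)) = (2*h)*(1/(2*y)) = h/y)
-D(848, m(A(-5))) = -848/3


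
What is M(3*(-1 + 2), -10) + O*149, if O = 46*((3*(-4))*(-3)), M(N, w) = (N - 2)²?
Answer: 246745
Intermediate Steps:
M(N, w) = (-2 + N)²
O = 1656 (O = 46*(-12*(-3)) = 46*36 = 1656)
M(3*(-1 + 2), -10) + O*149 = (-2 + 3*(-1 + 2))² + 1656*149 = (-2 + 3*1)² + 246744 = (-2 + 3)² + 246744 = 1² + 246744 = 1 + 246744 = 246745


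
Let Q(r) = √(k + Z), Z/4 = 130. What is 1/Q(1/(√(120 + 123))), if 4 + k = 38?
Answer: √554/554 ≈ 0.042486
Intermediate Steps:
Z = 520 (Z = 4*130 = 520)
k = 34 (k = -4 + 38 = 34)
Q(r) = √554 (Q(r) = √(34 + 520) = √554)
1/Q(1/(√(120 + 123))) = 1/(√554) = √554/554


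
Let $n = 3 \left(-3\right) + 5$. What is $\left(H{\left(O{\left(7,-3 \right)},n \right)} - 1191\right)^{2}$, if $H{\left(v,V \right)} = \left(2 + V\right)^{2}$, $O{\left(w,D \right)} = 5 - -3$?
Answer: $1408969$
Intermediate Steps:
$O{\left(w,D \right)} = 8$ ($O{\left(w,D \right)} = 5 + 3 = 8$)
$n = -4$ ($n = -9 + 5 = -4$)
$\left(H{\left(O{\left(7,-3 \right)},n \right)} - 1191\right)^{2} = \left(\left(2 - 4\right)^{2} - 1191\right)^{2} = \left(\left(-2\right)^{2} - 1191\right)^{2} = \left(4 - 1191\right)^{2} = \left(-1187\right)^{2} = 1408969$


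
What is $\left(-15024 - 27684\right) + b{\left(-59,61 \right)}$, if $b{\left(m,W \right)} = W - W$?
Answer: $-42708$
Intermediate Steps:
$b{\left(m,W \right)} = 0$
$\left(-15024 - 27684\right) + b{\left(-59,61 \right)} = \left(-15024 - 27684\right) + 0 = -42708 + 0 = -42708$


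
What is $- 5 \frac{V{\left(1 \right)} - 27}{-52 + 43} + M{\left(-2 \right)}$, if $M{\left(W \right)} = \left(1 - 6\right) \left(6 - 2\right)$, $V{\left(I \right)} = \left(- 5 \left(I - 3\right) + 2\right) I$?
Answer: $- \frac{85}{3} \approx -28.333$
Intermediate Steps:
$V{\left(I \right)} = I \left(17 - 5 I\right)$ ($V{\left(I \right)} = \left(- 5 \left(-3 + I\right) + 2\right) I = \left(\left(15 - 5 I\right) + 2\right) I = \left(17 - 5 I\right) I = I \left(17 - 5 I\right)$)
$M{\left(W \right)} = -20$ ($M{\left(W \right)} = \left(-5\right) 4 = -20$)
$- 5 \frac{V{\left(1 \right)} - 27}{-52 + 43} + M{\left(-2 \right)} = - 5 \frac{1 \left(17 - 5\right) - 27}{-52 + 43} - 20 = - 5 \frac{1 \left(17 - 5\right) - 27}{-9} - 20 = - 5 \left(1 \cdot 12 - 27\right) \left(- \frac{1}{9}\right) - 20 = - 5 \left(12 - 27\right) \left(- \frac{1}{9}\right) - 20 = - 5 \left(\left(-15\right) \left(- \frac{1}{9}\right)\right) - 20 = \left(-5\right) \frac{5}{3} - 20 = - \frac{25}{3} - 20 = - \frac{85}{3}$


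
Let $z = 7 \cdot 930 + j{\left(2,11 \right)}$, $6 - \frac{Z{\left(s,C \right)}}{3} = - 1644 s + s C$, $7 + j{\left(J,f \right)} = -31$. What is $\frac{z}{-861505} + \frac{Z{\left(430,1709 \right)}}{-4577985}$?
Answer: $\frac{2839531216}{262930464495} \approx 0.0108$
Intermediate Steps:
$j{\left(J,f \right)} = -38$ ($j{\left(J,f \right)} = -7 - 31 = -38$)
$Z{\left(s,C \right)} = 18 + 4932 s - 3 C s$ ($Z{\left(s,C \right)} = 18 - 3 \left(- 1644 s + s C\right) = 18 - 3 \left(- 1644 s + C s\right) = 18 - \left(- 4932 s + 3 C s\right) = 18 + 4932 s - 3 C s$)
$z = 6472$ ($z = 7 \cdot 930 - 38 = 6510 - 38 = 6472$)
$\frac{z}{-861505} + \frac{Z{\left(430,1709 \right)}}{-4577985} = \frac{6472}{-861505} + \frac{18 + 4932 \cdot 430 - 5127 \cdot 430}{-4577985} = 6472 \left(- \frac{1}{861505}\right) + \left(18 + 2120760 - 2204610\right) \left(- \frac{1}{4577985}\right) = - \frac{6472}{861505} - - \frac{27944}{1525995} = - \frac{6472}{861505} + \frac{27944}{1525995} = \frac{2839531216}{262930464495}$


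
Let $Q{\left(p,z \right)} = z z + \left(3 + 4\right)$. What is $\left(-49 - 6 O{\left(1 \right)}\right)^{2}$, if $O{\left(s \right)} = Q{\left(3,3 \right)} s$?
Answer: $21025$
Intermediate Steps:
$Q{\left(p,z \right)} = 7 + z^{2}$ ($Q{\left(p,z \right)} = z^{2} + 7 = 7 + z^{2}$)
$O{\left(s \right)} = 16 s$ ($O{\left(s \right)} = \left(7 + 3^{2}\right) s = \left(7 + 9\right) s = 16 s$)
$\left(-49 - 6 O{\left(1 \right)}\right)^{2} = \left(-49 - 6 \cdot 16 \cdot 1\right)^{2} = \left(-49 - 96\right)^{2} = \left(-145\right)^{2} = 21025$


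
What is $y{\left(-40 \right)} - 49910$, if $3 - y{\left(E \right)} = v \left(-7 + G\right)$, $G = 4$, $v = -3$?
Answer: $-49916$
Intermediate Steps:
$y{\left(E \right)} = -6$ ($y{\left(E \right)} = 3 - - 3 \left(-7 + 4\right) = 3 - \left(-3\right) \left(-3\right) = 3 - 9 = -6$)
$y{\left(-40 \right)} - 49910 = -6 - 49910 = -49916$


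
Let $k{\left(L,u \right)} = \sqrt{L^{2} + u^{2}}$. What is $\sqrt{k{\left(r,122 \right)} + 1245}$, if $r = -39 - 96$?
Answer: $\sqrt{1245 + \sqrt{33109}} \approx 37.775$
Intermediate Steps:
$r = -135$ ($r = -39 - 96 = -135$)
$\sqrt{k{\left(r,122 \right)} + 1245} = \sqrt{\sqrt{\left(-135\right)^{2} + 122^{2}} + 1245} = \sqrt{\sqrt{18225 + 14884} + 1245} = \sqrt{\sqrt{33109} + 1245} = \sqrt{1245 + \sqrt{33109}}$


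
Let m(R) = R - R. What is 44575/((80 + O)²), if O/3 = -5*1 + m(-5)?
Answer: 1783/169 ≈ 10.550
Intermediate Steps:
m(R) = 0
O = -15 (O = 3*(-5*1 + 0) = 3*(-5 + 0) = 3*(-5) = -15)
44575/((80 + O)²) = 44575/((80 - 15)²) = 44575/(65²) = 44575/4225 = 44575*(1/4225) = 1783/169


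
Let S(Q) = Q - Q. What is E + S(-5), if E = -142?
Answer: -142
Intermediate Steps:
S(Q) = 0
E + S(-5) = -142 + 0 = -142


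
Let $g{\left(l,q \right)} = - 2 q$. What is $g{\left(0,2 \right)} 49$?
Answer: $-196$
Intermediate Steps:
$g{\left(0,2 \right)} 49 = \left(-2\right) 2 \cdot 49 = \left(-4\right) 49 = -196$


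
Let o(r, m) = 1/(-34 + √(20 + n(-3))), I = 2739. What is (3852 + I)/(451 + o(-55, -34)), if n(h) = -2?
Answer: 375836396/25715519 + 2197*√2/25715519 ≈ 14.615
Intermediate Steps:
o(r, m) = 1/(-34 + 3*√2) (o(r, m) = 1/(-34 + √(20 - 2)) = 1/(-34 + √18) = 1/(-34 + 3*√2))
(3852 + I)/(451 + o(-55, -34)) = (3852 + 2739)/(451 + (-17/569 - 3*√2/1138)) = 6591/(256602/569 - 3*√2/1138)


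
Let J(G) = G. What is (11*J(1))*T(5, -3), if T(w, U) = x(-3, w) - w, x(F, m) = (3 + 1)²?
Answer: 121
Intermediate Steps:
x(F, m) = 16 (x(F, m) = 4² = 16)
T(w, U) = 16 - w
(11*J(1))*T(5, -3) = (11*1)*(16 - 1*5) = 11*(16 - 5) = 11*11 = 121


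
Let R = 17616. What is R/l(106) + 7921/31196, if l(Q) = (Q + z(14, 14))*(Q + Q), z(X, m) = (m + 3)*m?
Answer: 35225357/71095684 ≈ 0.49546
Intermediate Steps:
z(X, m) = m*(3 + m) (z(X, m) = (3 + m)*m = m*(3 + m))
l(Q) = 2*Q*(238 + Q) (l(Q) = (Q + 14*(3 + 14))*(Q + Q) = (Q + 14*17)*(2*Q) = (Q + 238)*(2*Q) = (238 + Q)*(2*Q) = 2*Q*(238 + Q))
R/l(106) + 7921/31196 = 17616/((2*106*(238 + 106))) + 7921/31196 = 17616/((2*106*344)) + 7921*(1/31196) = 17616/72928 + 7921/31196 = 17616*(1/72928) + 7921/31196 = 1101/4558 + 7921/31196 = 35225357/71095684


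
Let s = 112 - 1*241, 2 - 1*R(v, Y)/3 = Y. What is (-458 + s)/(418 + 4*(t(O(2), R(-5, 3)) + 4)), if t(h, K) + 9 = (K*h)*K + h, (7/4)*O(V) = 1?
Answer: -4109/2946 ≈ -1.3948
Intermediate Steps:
O(V) = 4/7 (O(V) = (4/7)*1 = 4/7)
R(v, Y) = 6 - 3*Y
s = -129 (s = 112 - 241 = -129)
t(h, K) = -9 + h + h*K² (t(h, K) = -9 + ((K*h)*K + h) = -9 + (h*K² + h) = -9 + (h + h*K²) = -9 + h + h*K²)
(-458 + s)/(418 + 4*(t(O(2), R(-5, 3)) + 4)) = (-458 - 129)/(418 + 4*((-9 + 4/7 + 4*(6 - 3*3)²/7) + 4)) = -587/(418 + 4*((-9 + 4/7 + 4*(6 - 9)²/7) + 4)) = -587/(418 + 4*((-9 + 4/7 + (4/7)*(-3)²) + 4)) = -587/(418 + 4*((-9 + 4/7 + (4/7)*9) + 4)) = -587/(418 + 4*((-9 + 4/7 + 36/7) + 4)) = -587/(418 + 4*(-23/7 + 4)) = -587/(418 + 4*(5/7)) = -587/(418 + 20/7) = -587/2946/7 = -587*7/2946 = -4109/2946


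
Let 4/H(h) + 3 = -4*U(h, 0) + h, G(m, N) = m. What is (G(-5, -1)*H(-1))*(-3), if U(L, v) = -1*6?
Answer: 3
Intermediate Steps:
U(L, v) = -6
H(h) = 4/(21 + h) (H(h) = 4/(-3 + (-4*(-6) + h)) = 4/(-3 + (24 + h)) = 4/(21 + h))
(G(-5, -1)*H(-1))*(-3) = -20/(21 - 1)*(-3) = -20/20*(-3) = -5*⅕*(-3) = -1*(-3) = 3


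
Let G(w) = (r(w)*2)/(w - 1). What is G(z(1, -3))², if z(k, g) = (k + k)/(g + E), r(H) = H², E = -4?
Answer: 64/3969 ≈ 0.016125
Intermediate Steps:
z(k, g) = 2*k/(-4 + g) (z(k, g) = (k + k)/(g - 4) = (2*k)/(-4 + g) = 2*k/(-4 + g))
G(w) = 2*w²/(-1 + w) (G(w) = (w²*2)/(w - 1) = (2*w²)/(-1 + w) = 2*w²/(-1 + w))
G(z(1, -3))² = (2*(2*1/(-4 - 3))²/(-1 + 2*1/(-4 - 3)))² = (2*(2*1/(-7))²/(-1 + 2*1/(-7)))² = (2*(2*1*(-⅐))²/(-1 + 2*1*(-⅐)))² = (2*(-2/7)²/(-1 - 2/7))² = (2*(4/49)/(-9/7))² = (2*(4/49)*(-7/9))² = (-8/63)² = 64/3969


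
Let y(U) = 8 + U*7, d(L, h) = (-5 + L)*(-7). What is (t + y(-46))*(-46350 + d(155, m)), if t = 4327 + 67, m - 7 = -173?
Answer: -193392000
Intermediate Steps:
m = -166 (m = 7 - 173 = -166)
t = 4394
d(L, h) = 35 - 7*L
y(U) = 8 + 7*U
(t + y(-46))*(-46350 + d(155, m)) = (4394 + (8 + 7*(-46)))*(-46350 + (35 - 7*155)) = (4394 + (8 - 322))*(-46350 + (35 - 1085)) = (4394 - 314)*(-46350 - 1050) = 4080*(-47400) = -193392000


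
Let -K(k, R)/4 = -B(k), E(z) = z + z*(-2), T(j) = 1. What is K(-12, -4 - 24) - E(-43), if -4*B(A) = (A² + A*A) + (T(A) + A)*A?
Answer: -463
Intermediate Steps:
B(A) = -A²/2 - A*(1 + A)/4 (B(A) = -((A² + A*A) + (1 + A)*A)/4 = -((A² + A²) + A*(1 + A))/4 = -(2*A² + A*(1 + A))/4 = -A²/2 - A*(1 + A)/4)
E(z) = -z (E(z) = z - 2*z = -z)
K(k, R) = -k*(1 + 3*k) (K(k, R) = -(-4)*(-k*(1 + 3*k)/4) = -k*(1 + 3*k))
K(-12, -4 - 24) - E(-43) = -1*(-12)*(1 + 3*(-12)) - (-1)*(-43) = -1*(-12)*(1 - 36) - 1*43 = -1*(-12)*(-35) - 43 = -420 - 43 = -463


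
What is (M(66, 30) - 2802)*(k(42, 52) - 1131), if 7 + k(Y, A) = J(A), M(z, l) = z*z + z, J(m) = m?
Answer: -1759320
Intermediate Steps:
M(z, l) = z + z² (M(z, l) = z² + z = z + z²)
k(Y, A) = -7 + A
(M(66, 30) - 2802)*(k(42, 52) - 1131) = (66*(1 + 66) - 2802)*((-7 + 52) - 1131) = (66*67 - 2802)*(45 - 1131) = (4422 - 2802)*(-1086) = 1620*(-1086) = -1759320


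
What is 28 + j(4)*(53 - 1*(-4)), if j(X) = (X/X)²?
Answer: 85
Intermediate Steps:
j(X) = 1 (j(X) = 1² = 1)
28 + j(4)*(53 - 1*(-4)) = 28 + 1*(53 - 1*(-4)) = 28 + 1*(53 + 4) = 28 + 1*57 = 28 + 57 = 85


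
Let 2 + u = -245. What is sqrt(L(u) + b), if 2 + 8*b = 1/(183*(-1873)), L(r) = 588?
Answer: sqrt(1104817015804206)/1371036 ≈ 24.244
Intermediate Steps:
u = -247 (u = -2 - 245 = -247)
b = -685519/2742072 (b = -1/4 + 1/(8*((183*(-1873)))) = -1/4 + (1/8)/(-342759) = -1/4 + (1/8)*(-1/342759) = -1/4 - 1/2742072 = -685519/2742072 ≈ -0.25000)
sqrt(L(u) + b) = sqrt(588 - 685519/2742072) = sqrt(1611652817/2742072) = sqrt(1104817015804206)/1371036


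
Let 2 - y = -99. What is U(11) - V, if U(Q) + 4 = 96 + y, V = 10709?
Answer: -10516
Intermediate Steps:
y = 101 (y = 2 - 1*(-99) = 2 + 99 = 101)
U(Q) = 193 (U(Q) = -4 + (96 + 101) = -4 + 197 = 193)
U(11) - V = 193 - 1*10709 = 193 - 10709 = -10516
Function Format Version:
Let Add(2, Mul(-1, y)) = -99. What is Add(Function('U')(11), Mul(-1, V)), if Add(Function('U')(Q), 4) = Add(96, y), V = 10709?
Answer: -10516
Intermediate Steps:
y = 101 (y = Add(2, Mul(-1, -99)) = Add(2, 99) = 101)
Function('U')(Q) = 193 (Function('U')(Q) = Add(-4, Add(96, 101)) = Add(-4, 197) = 193)
Add(Function('U')(11), Mul(-1, V)) = Add(193, Mul(-1, 10709)) = Add(193, -10709) = -10516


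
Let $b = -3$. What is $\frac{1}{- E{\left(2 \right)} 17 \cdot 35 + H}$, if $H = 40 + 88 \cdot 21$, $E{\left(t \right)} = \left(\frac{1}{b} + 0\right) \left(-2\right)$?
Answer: $\frac{3}{4474} \approx 0.00067054$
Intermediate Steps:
$E{\left(t \right)} = \frac{2}{3}$ ($E{\left(t \right)} = \left(\frac{1}{-3} + 0\right) \left(-2\right) = \left(- \frac{1}{3} + 0\right) \left(-2\right) = \left(- \frac{1}{3}\right) \left(-2\right) = \frac{2}{3}$)
$H = 1888$ ($H = 40 + 1848 = 1888$)
$\frac{1}{- E{\left(2 \right)} 17 \cdot 35 + H} = \frac{1}{- \frac{2}{3} \cdot 17 \cdot 35 + 1888} = \frac{1}{- \frac{34 \cdot 35}{3} + 1888} = \frac{1}{\left(-1\right) \frac{1190}{3} + 1888} = \frac{1}{- \frac{1190}{3} + 1888} = \frac{1}{\frac{4474}{3}} = \frac{3}{4474}$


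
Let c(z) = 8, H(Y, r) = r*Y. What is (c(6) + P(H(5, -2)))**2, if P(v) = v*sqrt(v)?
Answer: -936 - 160*I*sqrt(10) ≈ -936.0 - 505.96*I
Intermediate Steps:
H(Y, r) = Y*r
P(v) = v**(3/2)
(c(6) + P(H(5, -2)))**2 = (8 + (5*(-2))**(3/2))**2 = (8 + (-10)**(3/2))**2 = (8 - 10*I*sqrt(10))**2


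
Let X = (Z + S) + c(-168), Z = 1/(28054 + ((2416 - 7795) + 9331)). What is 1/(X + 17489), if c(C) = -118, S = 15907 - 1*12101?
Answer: 32006/677791063 ≈ 4.7221e-5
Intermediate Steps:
S = 3806 (S = 15907 - 12101 = 3806)
Z = 1/32006 (Z = 1/(28054 + (-5379 + 9331)) = 1/(28054 + 3952) = 1/32006 ≈ 3.1244e-5)
X = 118038129/32006 (X = (1/32006 + 3806) - 118 = 121814837/32006 - 118 = 118038129/32006 ≈ 3688.0)
1/(X + 17489) = 1/(118038129/32006 + 17489) = 1/(677791063/32006) = 32006/677791063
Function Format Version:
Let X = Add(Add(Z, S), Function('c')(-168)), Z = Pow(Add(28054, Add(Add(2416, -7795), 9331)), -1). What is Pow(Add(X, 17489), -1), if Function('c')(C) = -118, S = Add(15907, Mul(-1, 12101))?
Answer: Rational(32006, 677791063) ≈ 4.7221e-5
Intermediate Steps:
S = 3806 (S = Add(15907, -12101) = 3806)
Z = Rational(1, 32006) (Z = Pow(Add(28054, Add(-5379, 9331)), -1) = Pow(Add(28054, 3952), -1) = Pow(32006, -1) = Rational(1, 32006) ≈ 3.1244e-5)
X = Rational(118038129, 32006) (X = Add(Add(Rational(1, 32006), 3806), -118) = Add(Rational(121814837, 32006), -118) = Rational(118038129, 32006) ≈ 3688.0)
Pow(Add(X, 17489), -1) = Pow(Add(Rational(118038129, 32006), 17489), -1) = Pow(Rational(677791063, 32006), -1) = Rational(32006, 677791063)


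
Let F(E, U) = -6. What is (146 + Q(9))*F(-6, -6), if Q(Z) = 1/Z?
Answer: -2630/3 ≈ -876.67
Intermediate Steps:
(146 + Q(9))*F(-6, -6) = (146 + 1/9)*(-6) = (1315/9)*(-6) = -2630/3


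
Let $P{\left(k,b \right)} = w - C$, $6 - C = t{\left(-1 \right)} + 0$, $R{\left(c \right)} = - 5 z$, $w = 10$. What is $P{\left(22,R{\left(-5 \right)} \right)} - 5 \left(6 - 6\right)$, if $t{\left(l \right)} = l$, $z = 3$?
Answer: $3$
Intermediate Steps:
$R{\left(c \right)} = -15$ ($R{\left(c \right)} = \left(-5\right) 3 = -15$)
$C = 7$ ($C = 6 - \left(-1 + 0\right) = 6 - -1 = 6 + 1 = 7$)
$P{\left(k,b \right)} = 3$ ($P{\left(k,b \right)} = 10 - 7 = 3$)
$P{\left(22,R{\left(-5 \right)} \right)} - 5 \left(6 - 6\right) = 3 - 5 \left(6 - 6\right) = 3 - 5 \cdot 0 = 3 - 0 = 3 + 0 = 3$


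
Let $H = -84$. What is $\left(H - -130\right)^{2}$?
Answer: $2116$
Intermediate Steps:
$\left(H - -130\right)^{2} = \left(-84 - -130\right)^{2} = \left(-84 + 130\right)^{2} = 46^{2} = 2116$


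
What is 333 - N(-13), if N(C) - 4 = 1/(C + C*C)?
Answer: 51323/156 ≈ 328.99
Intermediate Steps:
N(C) = 4 + 1/(C + C**2) (N(C) = 4 + 1/(C + C*C) = 4 + 1/(C + C**2))
333 - N(-13) = 333 - (1 + 4*(-13) + 4*(-13)**2)/((-13)*(1 - 13)) = 333 - (-1)*(1 - 52 + 4*169)/(13*(-12)) = 333 - (-1)*(-1)*(1 - 52 + 676)/(13*12) = 333 - (-1)*(-1)*625/(13*12) = 333 - 1*625/156 = 333 - 625/156 = 51323/156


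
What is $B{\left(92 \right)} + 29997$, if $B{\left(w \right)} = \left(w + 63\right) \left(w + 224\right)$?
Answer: $78977$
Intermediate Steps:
$B{\left(w \right)} = \left(63 + w\right) \left(224 + w\right)$
$B{\left(92 \right)} + 29997 = \left(14112 + 92^{2} + 287 \cdot 92\right) + 29997 = \left(14112 + 8464 + 26404\right) + 29997 = 48980 + 29997 = 78977$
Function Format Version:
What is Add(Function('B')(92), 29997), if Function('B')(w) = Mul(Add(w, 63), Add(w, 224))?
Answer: 78977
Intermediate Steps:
Function('B')(w) = Mul(Add(63, w), Add(224, w))
Add(Function('B')(92), 29997) = Add(Add(14112, Pow(92, 2), Mul(287, 92)), 29997) = Add(Add(14112, 8464, 26404), 29997) = Add(48980, 29997) = 78977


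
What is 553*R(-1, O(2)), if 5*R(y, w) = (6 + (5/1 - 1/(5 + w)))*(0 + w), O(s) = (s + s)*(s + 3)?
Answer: 606088/25 ≈ 24244.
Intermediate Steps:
O(s) = 2*s*(3 + s) (O(s) = (2*s)*(3 + s) = 2*s*(3 + s))
R(y, w) = w*(11 - 1/(5 + w))/5 (R(y, w) = ((6 + (5/1 - 1/(5 + w)))*(0 + w))/5 = ((6 + (5*1 - 1/(5 + w)))*w)/5 = ((6 + (5 - 1/(5 + w)))*w)/5 = ((11 - 1/(5 + w))*w)/5 = (w*(11 - 1/(5 + w)))/5 = w*(11 - 1/(5 + w))/5)
553*R(-1, O(2)) = 553*((2*2*(3 + 2))*(54 + 11*(2*2*(3 + 2)))/(5*(5 + 2*2*(3 + 2)))) = 553*((2*2*5)*(54 + 11*(2*2*5))/(5*(5 + 2*2*5))) = 553*((⅕)*20*(54 + 11*20)/(5 + 20)) = 553*((⅕)*20*(54 + 220)/25) = 553*((⅕)*20*(1/25)*274) = 553*(1096/25) = 606088/25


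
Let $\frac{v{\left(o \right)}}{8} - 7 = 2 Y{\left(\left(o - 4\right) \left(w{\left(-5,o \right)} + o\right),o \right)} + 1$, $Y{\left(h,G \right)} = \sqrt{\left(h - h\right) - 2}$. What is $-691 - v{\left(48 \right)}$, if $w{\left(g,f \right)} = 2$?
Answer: $-755 - 16 i \sqrt{2} \approx -755.0 - 22.627 i$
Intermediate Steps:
$Y{\left(h,G \right)} = i \sqrt{2}$ ($Y{\left(h,G \right)} = \sqrt{0 - 2} = \sqrt{-2} = i \sqrt{2}$)
$v{\left(o \right)} = 64 + 16 i \sqrt{2}$ ($v{\left(o \right)} = 56 + 8 \left(2 i \sqrt{2} + 1\right) = 56 + 8 \left(1 + 2 i \sqrt{2}\right) = 56 + \left(8 + 16 i \sqrt{2}\right) = 64 + 16 i \sqrt{2}$)
$-691 - v{\left(48 \right)} = -691 - \left(64 + 16 i \sqrt{2}\right) = -755 - 16 i \sqrt{2}$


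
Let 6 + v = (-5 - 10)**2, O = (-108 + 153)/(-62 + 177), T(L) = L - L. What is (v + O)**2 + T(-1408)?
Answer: 25462116/529 ≈ 48133.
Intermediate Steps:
T(L) = 0
O = 9/23 (O = 45/115 = 45*(1/115) = 9/23 ≈ 0.39130)
v = 219 (v = -6 + (-5 - 10)**2 = -6 + (-15)**2 = -6 + 225 = 219)
(v + O)**2 + T(-1408) = (219 + 9/23)**2 + 0 = (5046/23)**2 + 0 = 25462116/529 + 0 = 25462116/529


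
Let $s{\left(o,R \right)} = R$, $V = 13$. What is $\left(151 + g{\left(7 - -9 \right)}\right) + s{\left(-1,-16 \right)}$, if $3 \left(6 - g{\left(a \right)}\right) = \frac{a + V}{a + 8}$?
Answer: $\frac{10123}{72} \approx 140.6$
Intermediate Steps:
$g{\left(a \right)} = 6 - \frac{13 + a}{3 \left(8 + a\right)}$ ($g{\left(a \right)} = 6 - \frac{\left(a + 13\right) \frac{1}{a + 8}}{3} = 6 - \frac{\left(13 + a\right) \frac{1}{8 + a}}{3} = 6 - \frac{\frac{1}{8 + a} \left(13 + a\right)}{3} = 6 - \frac{13 + a}{3 \left(8 + a\right)}$)
$\left(151 + g{\left(7 - -9 \right)}\right) + s{\left(-1,-16 \right)} = \left(151 + \frac{131 + 17 \left(7 - -9\right)}{3 \left(8 + \left(7 - -9\right)\right)}\right) - 16 = \left(151 + \frac{131 + 17 \left(7 + 9\right)}{3 \left(8 + \left(7 + 9\right)\right)}\right) - 16 = \left(151 + \frac{131 + 17 \cdot 16}{3 \left(8 + 16\right)}\right) - 16 = \left(151 + \frac{131 + 272}{3 \cdot 24}\right) - 16 = \left(151 + \frac{1}{3} \cdot \frac{1}{24} \cdot 403\right) - 16 = \left(151 + \frac{403}{72}\right) - 16 = \frac{11275}{72} - 16 = \frac{10123}{72}$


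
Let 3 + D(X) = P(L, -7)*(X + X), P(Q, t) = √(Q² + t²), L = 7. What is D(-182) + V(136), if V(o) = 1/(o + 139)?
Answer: -824/275 - 2548*√2 ≈ -3606.4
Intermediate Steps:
V(o) = 1/(139 + o)
D(X) = -3 + 14*X*√2 (D(X) = -3 + √(7² + (-7)²)*(X + X) = -3 + √(49 + 49)*(2*X) = -3 + √98*(2*X) = -3 + (7*√2)*(2*X) = -3 + 14*X*√2)
D(-182) + V(136) = (-3 + 14*(-182)*√2) + 1/(139 + 136) = (-3 - 2548*√2) + 1/275 = -824/275 - 2548*√2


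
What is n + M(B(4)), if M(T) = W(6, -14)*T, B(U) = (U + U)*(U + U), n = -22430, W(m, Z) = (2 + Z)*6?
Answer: -27038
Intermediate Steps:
W(m, Z) = 12 + 6*Z
B(U) = 4*U² (B(U) = (2*U)*(2*U) = 4*U²)
M(T) = -72*T (M(T) = (12 + 6*(-14))*T = (12 - 84)*T = -72*T)
n + M(B(4)) = -22430 - 288*4² = -22430 - 288*16 = -22430 - 72*64 = -22430 - 4608 = -27038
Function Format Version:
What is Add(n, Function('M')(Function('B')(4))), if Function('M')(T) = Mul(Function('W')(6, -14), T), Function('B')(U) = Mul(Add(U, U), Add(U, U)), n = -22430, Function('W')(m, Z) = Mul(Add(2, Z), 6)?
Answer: -27038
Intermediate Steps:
Function('W')(m, Z) = Add(12, Mul(6, Z))
Function('B')(U) = Mul(4, Pow(U, 2)) (Function('B')(U) = Mul(Mul(2, U), Mul(2, U)) = Mul(4, Pow(U, 2)))
Function('M')(T) = Mul(-72, T) (Function('M')(T) = Mul(Add(12, Mul(6, -14)), T) = Mul(Add(12, -84), T) = Mul(-72, T))
Add(n, Function('M')(Function('B')(4))) = Add(-22430, Mul(-72, Mul(4, Pow(4, 2)))) = Add(-22430, Mul(-72, Mul(4, 16))) = Add(-22430, Mul(-72, 64)) = Add(-22430, -4608) = -27038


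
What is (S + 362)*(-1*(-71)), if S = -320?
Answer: 2982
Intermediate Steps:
(S + 362)*(-1*(-71)) = (-320 + 362)*(-1*(-71)) = 42*71 = 2982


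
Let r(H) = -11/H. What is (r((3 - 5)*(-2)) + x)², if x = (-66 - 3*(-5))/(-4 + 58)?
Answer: 17689/1296 ≈ 13.649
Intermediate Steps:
x = -17/18 (x = (-66 + 15)/54 = -51*1/54 = -17/18 ≈ -0.94444)
(r((3 - 5)*(-2)) + x)² = (-11*(-1/(2*(3 - 5))) - 17/18)² = (-11/((-2*(-2))) - 17/18)² = (-11/4 - 17/18)² = (-133/36)² = 17689/1296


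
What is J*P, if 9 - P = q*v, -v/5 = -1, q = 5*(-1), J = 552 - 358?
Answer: 6596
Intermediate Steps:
J = 194
q = -5
v = 5 (v = -5*(-1) = 5)
P = 34 (P = 9 - (-5)*5 = 9 - 1*(-25) = 9 + 25 = 34)
J*P = 194*34 = 6596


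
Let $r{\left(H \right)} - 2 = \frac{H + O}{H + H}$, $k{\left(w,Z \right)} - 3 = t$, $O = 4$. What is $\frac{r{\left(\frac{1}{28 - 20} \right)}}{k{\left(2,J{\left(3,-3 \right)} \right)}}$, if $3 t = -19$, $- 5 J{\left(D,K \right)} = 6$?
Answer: $- \frac{111}{20} \approx -5.55$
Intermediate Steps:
$J{\left(D,K \right)} = - \frac{6}{5}$ ($J{\left(D,K \right)} = \left(- \frac{1}{5}\right) 6 = - \frac{6}{5}$)
$t = - \frac{19}{3}$ ($t = \frac{1}{3} \left(-19\right) = - \frac{19}{3} \approx -6.3333$)
$k{\left(w,Z \right)} = - \frac{10}{3}$ ($k{\left(w,Z \right)} = 3 - \frac{19}{3} = - \frac{10}{3}$)
$r{\left(H \right)} = 2 + \frac{4 + H}{2 H}$ ($r{\left(H \right)} = 2 + \frac{H + 4}{H + H} = 2 + \frac{4 + H}{2 H}$)
$\frac{r{\left(\frac{1}{28 - 20} \right)}}{k{\left(2,J{\left(3,-3 \right)} \right)}} = \frac{\frac{5}{2} + \frac{2}{\frac{1}{28 - 20}}}{- \frac{10}{3}} = \left(\frac{5}{2} + \frac{2}{\frac{1}{8}}\right) \left(- \frac{3}{10}\right) = \left(\frac{5}{2} + 2 \frac{1}{\frac{1}{8}}\right) \left(- \frac{3}{10}\right) = \left(\frac{5}{2} + 2 \cdot 8\right) \left(- \frac{3}{10}\right) = \left(\frac{5}{2} + 16\right) \left(- \frac{3}{10}\right) = \frac{37}{2} \left(- \frac{3}{10}\right) = - \frac{111}{20}$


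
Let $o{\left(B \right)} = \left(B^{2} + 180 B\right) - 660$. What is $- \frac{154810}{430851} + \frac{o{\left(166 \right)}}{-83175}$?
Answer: $- \frac{4148702014}{3981781325} \approx -1.0419$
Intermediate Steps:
$o{\left(B \right)} = -660 + B^{2} + 180 B$
$- \frac{154810}{430851} + \frac{o{\left(166 \right)}}{-83175} = - \frac{154810}{430851} + \frac{-660 + 166^{2} + 180 \cdot 166}{-83175} = \left(-154810\right) \frac{1}{430851} + \left(-660 + 27556 + 29880\right) \left(- \frac{1}{83175}\right) = - \frac{154810}{430851} + 56776 \left(- \frac{1}{83175}\right) = - \frac{154810}{430851} - \frac{56776}{83175} = - \frac{4148702014}{3981781325}$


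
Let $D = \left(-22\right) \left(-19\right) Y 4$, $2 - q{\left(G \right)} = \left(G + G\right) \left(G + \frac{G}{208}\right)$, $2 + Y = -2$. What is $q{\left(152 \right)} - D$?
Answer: $- \frac{516622}{13} \approx -39740.0$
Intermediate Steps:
$Y = -4$ ($Y = -2 - 2 = -4$)
$q{\left(G \right)} = 2 - \frac{209 G^{2}}{104}$ ($q{\left(G \right)} = 2 - \left(G + G\right) \left(G + \frac{G}{208}\right) = 2 - 2 G \left(G + G \frac{1}{208}\right) = 2 - 2 G \left(G + \frac{G}{208}\right) = 2 - 2 G \frac{209 G}{208} = 2 - \frac{209 G^{2}}{104}$)
$D = -6688$ ($D = \left(-22\right) \left(-19\right) \left(\left(-4\right) 4\right) = 418 \left(-16\right) = -6688$)
$q{\left(152 \right)} - D = \left(2 - \frac{209 \cdot 152^{2}}{104}\right) - -6688 = \left(2 - \frac{603592}{13}\right) + 6688 = - \frac{603566}{13} + 6688 = - \frac{516622}{13}$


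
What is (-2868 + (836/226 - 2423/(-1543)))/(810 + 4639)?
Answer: -499142839/950082191 ≈ -0.52537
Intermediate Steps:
(-2868 + (836/226 - 2423/(-1543)))/(810 + 4639) = (-2868 + (836*(1/226) - 2423*(-1/1543)))/5449 = (-2868 + (418/113 + 2423/1543))*(1/5449) = (-2868 + 918773/174359)*(1/5449) = -499142839/174359*1/5449 = -499142839/950082191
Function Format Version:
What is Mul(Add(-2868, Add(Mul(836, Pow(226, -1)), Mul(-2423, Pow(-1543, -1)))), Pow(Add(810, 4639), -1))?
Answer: Rational(-499142839, 950082191) ≈ -0.52537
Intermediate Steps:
Mul(Add(-2868, Add(Mul(836, Pow(226, -1)), Mul(-2423, Pow(-1543, -1)))), Pow(Add(810, 4639), -1)) = Mul(Add(-2868, Add(Mul(836, Rational(1, 226)), Mul(-2423, Rational(-1, 1543)))), Pow(5449, -1)) = Mul(Add(-2868, Add(Rational(418, 113), Rational(2423, 1543))), Rational(1, 5449)) = Mul(Add(-2868, Rational(918773, 174359)), Rational(1, 5449)) = Mul(Rational(-499142839, 174359), Rational(1, 5449)) = Rational(-499142839, 950082191)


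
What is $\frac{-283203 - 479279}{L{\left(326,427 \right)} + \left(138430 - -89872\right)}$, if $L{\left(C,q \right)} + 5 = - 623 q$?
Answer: $\frac{381241}{18862} \approx 20.212$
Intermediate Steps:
$L{\left(C,q \right)} = -5 - 623 q$
$\frac{-283203 - 479279}{L{\left(326,427 \right)} + \left(138430 - -89872\right)} = \frac{-283203 - 479279}{\left(-5 - 266021\right) + \left(138430 - -89872\right)} = - \frac{762482}{\left(-5 - 266021\right) + \left(138430 + 89872\right)} = - \frac{762482}{-266026 + 228302} = - \frac{762482}{-37724} = \left(-762482\right) \left(- \frac{1}{37724}\right) = \frac{381241}{18862}$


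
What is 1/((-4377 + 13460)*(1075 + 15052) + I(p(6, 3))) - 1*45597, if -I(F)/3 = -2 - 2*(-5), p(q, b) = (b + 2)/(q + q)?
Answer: -6679117730648/146481517 ≈ -45597.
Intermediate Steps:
p(q, b) = (2 + b)/(2*q) (p(q, b) = (2 + b)/((2*q)) = (2 + b)*(1/(2*q)) = (2 + b)/(2*q))
I(F) = -24 (I(F) = -3*(-2 - 2*(-5)) = -3*(-2 + 10) = -3*8 = -24)
1/((-4377 + 13460)*(1075 + 15052) + I(p(6, 3))) - 1*45597 = 1/((-4377 + 13460)*(1075 + 15052) - 24) - 1*45597 = 1/(9083*16127 - 24) - 45597 = 1/(146481541 - 24) - 45597 = 1/146481517 - 45597 = -6679117730648/146481517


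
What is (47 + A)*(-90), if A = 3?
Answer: -4500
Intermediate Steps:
(47 + A)*(-90) = (47 + 3)*(-90) = 50*(-90) = -4500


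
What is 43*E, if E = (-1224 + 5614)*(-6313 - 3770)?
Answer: -1903367910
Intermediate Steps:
E = -44264370 (E = 4390*(-10083) = -44264370)
43*E = 43*(-44264370) = -1903367910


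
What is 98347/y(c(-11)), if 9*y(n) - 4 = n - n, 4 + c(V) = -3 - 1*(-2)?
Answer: 885123/4 ≈ 2.2128e+5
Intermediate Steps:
c(V) = -5 (c(V) = -4 + (-3 - 1*(-2)) = -4 + (-3 + 2) = -4 - 1 = -5)
y(n) = 4/9 (y(n) = 4/9 + (n - n)/9 = 4/9 + (⅑)*0 = 4/9 + 0 = 4/9)
98347/y(c(-11)) = 98347/(4/9) = 98347*(9/4) = 885123/4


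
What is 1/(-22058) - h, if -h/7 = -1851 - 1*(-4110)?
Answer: 348803153/22058 ≈ 15813.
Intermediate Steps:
h = -15813 (h = -7*(-1851 - 1*(-4110)) = -7*(-1851 + 4110) = -7*2259 = -15813)
1/(-22058) - h = 1/(-22058) - 1*(-15813) = -1/22058 + 15813 = 348803153/22058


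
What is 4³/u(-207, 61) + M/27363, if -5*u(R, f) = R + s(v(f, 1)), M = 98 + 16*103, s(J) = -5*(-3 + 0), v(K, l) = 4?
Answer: 47351/27363 ≈ 1.7305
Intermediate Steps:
s(J) = 15 (s(J) = -5*(-3) = 15)
M = 1746 (M = 98 + 1648 = 1746)
u(R, f) = -3 - R/5 (u(R, f) = -(R + 15)/5 = -(15 + R)/5 = -3 - R/5)
4³/u(-207, 61) + M/27363 = 4³/(-3 - ⅕*(-207)) + 1746/27363 = 64/(-3 + 207/5) + 1746*(1/27363) = 64/(192/5) + 582/9121 = 64*(5/192) + 582/9121 = 5/3 + 582/9121 = 47351/27363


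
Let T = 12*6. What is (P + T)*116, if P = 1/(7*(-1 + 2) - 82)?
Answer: 626284/75 ≈ 8350.5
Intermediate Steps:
P = -1/75 (P = 1/(7*1 - 82) = 1/(7 - 82) = 1/(-75) = -1/75 ≈ -0.013333)
T = 72
(P + T)*116 = (-1/75 + 72)*116 = (5399/75)*116 = 626284/75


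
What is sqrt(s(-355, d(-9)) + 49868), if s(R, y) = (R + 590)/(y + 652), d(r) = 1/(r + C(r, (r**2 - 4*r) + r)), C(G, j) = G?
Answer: sqrt(274695325574)/2347 ≈ 223.31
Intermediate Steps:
d(r) = 1/(2*r) (d(r) = 1/(r + r) = 1/(2*r))
s(R, y) = (590 + R)/(652 + y)
sqrt(s(-355, d(-9)) + 49868) = sqrt((590 - 355)/(652 + (1/2)/(-9)) + 49868) = sqrt(235/(652 + (1/2)*(-1/9)) + 49868) = sqrt(235/(652 - 1/18) + 49868) = sqrt(235/(11735/18) + 49868) = sqrt((18/11735)*235 + 49868) = sqrt(846/2347 + 49868) = sqrt(117041042/2347) = sqrt(274695325574)/2347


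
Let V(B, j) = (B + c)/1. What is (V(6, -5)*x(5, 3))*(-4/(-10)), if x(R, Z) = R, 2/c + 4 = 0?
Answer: 11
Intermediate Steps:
c = -½ (c = 2/(-4 + 0) = 2/(-4) = 2*(-¼) = -½ ≈ -0.50000)
V(B, j) = -½ + B (V(B, j) = (B - ½)/1 = (-½ + B)*1 = -½ + B)
(V(6, -5)*x(5, 3))*(-4/(-10)) = ((-½ + 6)*5)*(-4/(-10)) = ((11/2)*5)*(-4*(-⅒)) = (55/2)*(⅖) = 11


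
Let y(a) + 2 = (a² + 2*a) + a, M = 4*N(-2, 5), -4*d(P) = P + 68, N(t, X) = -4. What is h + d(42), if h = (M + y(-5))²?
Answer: 73/2 ≈ 36.500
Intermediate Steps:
d(P) = -17 - P/4 (d(P) = -(P + 68)/4 = -(68 + P)/4 = -17 - P/4)
M = -16 (M = 4*(-4) = -16)
y(a) = -2 + a² + 3*a (y(a) = -2 + ((a² + 2*a) + a) = -2 + (a² + 3*a) = -2 + a² + 3*a)
h = 64 (h = (-16 + (-2 + (-5)² + 3*(-5)))² = (-16 + (-2 + 25 - 15))² = (-16 + 8)² = (-8)² = 64)
h + d(42) = 64 + (-17 - ¼*42) = 64 + (-17 - 21/2) = 64 - 55/2 = 73/2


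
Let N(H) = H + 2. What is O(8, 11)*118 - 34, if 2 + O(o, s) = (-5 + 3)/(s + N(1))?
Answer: -2008/7 ≈ -286.86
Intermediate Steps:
N(H) = 2 + H
O(o, s) = -2 - 2/(3 + s) (O(o, s) = -2 + (-5 + 3)/(s + (2 + 1)) = -2 - 2/(s + 3) = -2 - 2/(3 + s))
O(8, 11)*118 - 34 = (2*(-4 - 1*11)/(3 + 11))*118 - 34 = (2*(-4 - 11)/14)*118 - 34 = (2*(1/14)*(-15))*118 - 34 = -15/7*118 - 34 = -1770/7 - 34 = -2008/7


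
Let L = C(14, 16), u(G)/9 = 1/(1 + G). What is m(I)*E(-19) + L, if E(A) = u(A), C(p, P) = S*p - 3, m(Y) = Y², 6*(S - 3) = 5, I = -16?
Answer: -232/3 ≈ -77.333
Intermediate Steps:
S = 23/6 (S = 3 + (⅙)*5 = 3 + ⅚ = 23/6 ≈ 3.8333)
u(G) = 9/(1 + G)
C(p, P) = -3 + 23*p/6 (C(p, P) = 23*p/6 - 3 = -3 + 23*p/6)
L = 152/3 (L = -3 + (23/6)*14 = -3 + 161/3 = 152/3 ≈ 50.667)
E(A) = 9/(1 + A)
m(I)*E(-19) + L = (-16)²*(9/(1 - 19)) + 152/3 = 256*(9/(-18)) + 152/3 = 256*(9*(-1/18)) + 152/3 = 256*(-½) + 152/3 = -128 + 152/3 = -232/3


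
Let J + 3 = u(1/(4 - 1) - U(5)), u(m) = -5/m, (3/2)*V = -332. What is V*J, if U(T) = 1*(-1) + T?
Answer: 3984/11 ≈ 362.18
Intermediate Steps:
V = -664/3 (V = (⅔)*(-332) = -664/3 ≈ -221.33)
U(T) = -1 + T
J = -18/11 (J = -3 - 5/(1/(4 - 1) - (-1 + 5)) = -3 - 5/(1/3 - 1*4) = -3 - 5/(⅓ - 4) = -3 - 5/(-11/3) = -3 - 5*(-3/11) = -3 + 15/11 = -18/11 ≈ -1.6364)
V*J = -664/3*(-18/11) = 3984/11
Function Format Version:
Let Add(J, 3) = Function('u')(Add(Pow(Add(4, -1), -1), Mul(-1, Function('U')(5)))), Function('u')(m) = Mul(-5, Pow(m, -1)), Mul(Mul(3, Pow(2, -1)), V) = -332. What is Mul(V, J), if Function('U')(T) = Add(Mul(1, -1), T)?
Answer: Rational(3984, 11) ≈ 362.18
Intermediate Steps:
V = Rational(-664, 3) (V = Mul(Rational(2, 3), -332) = Rational(-664, 3) ≈ -221.33)
Function('U')(T) = Add(-1, T)
J = Rational(-18, 11) (J = Add(-3, Mul(-5, Pow(Add(Pow(Add(4, -1), -1), Mul(-1, Add(-1, 5))), -1))) = Add(-3, Mul(-5, Pow(Add(Pow(3, -1), Mul(-1, 4)), -1))) = Add(-3, Mul(-5, Pow(Add(Rational(1, 3), -4), -1))) = Add(-3, Mul(-5, Pow(Rational(-11, 3), -1))) = Add(-3, Mul(-5, Rational(-3, 11))) = Add(-3, Rational(15, 11)) = Rational(-18, 11) ≈ -1.6364)
Mul(V, J) = Mul(Rational(-664, 3), Rational(-18, 11)) = Rational(3984, 11)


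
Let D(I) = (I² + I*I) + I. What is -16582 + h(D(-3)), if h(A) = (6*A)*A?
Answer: -15232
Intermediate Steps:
D(I) = I + 2*I² (D(I) = (I² + I²) + I = 2*I² + I = I + 2*I²)
h(A) = 6*A²
-16582 + h(D(-3)) = -16582 + 6*(-3*(1 + 2*(-3)))² = -16582 + 6*(-3*(1 - 6))² = -16582 + 6*(-3*(-5))² = -16582 + 6*15² = -16582 + 6*225 = -16582 + 1350 = -15232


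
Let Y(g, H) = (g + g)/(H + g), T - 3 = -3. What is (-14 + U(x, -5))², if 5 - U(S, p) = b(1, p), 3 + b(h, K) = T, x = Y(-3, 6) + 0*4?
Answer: 36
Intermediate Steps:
T = 0 (T = 3 - 3 = 0)
Y(g, H) = 2*g/(H + g) (Y(g, H) = (2*g)/(H + g) = 2*g/(H + g))
x = -2 (x = 2*(-3)/(6 - 3) + 0*4 = 2*(-3)/3 + 0 = 2*(-3)*(⅓) + 0 = -2 + 0 = -2)
b(h, K) = -3 (b(h, K) = -3 + 0 = -3)
U(S, p) = 8 (U(S, p) = 5 - 1*(-3) = 5 + 3 = 8)
(-14 + U(x, -5))² = (-14 + 8)² = (-6)² = 36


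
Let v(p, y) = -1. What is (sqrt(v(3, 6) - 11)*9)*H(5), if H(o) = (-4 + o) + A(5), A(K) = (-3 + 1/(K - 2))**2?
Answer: 146*I*sqrt(3) ≈ 252.88*I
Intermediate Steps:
A(K) = (-3 + 1/(-2 + K))**2
H(o) = 28/9 + o (H(o) = (-4 + o) + (-7 + 3*5)**2/(-2 + 5)**2 = (-4 + o) + (-7 + 15)**2/3**2 = (-4 + o) + 8**2*(1/9) = (-4 + o) + 64*(1/9) = (-4 + o) + 64/9 = 28/9 + o)
(sqrt(v(3, 6) - 11)*9)*H(5) = (sqrt(-1 - 11)*9)*(28/9 + 5) = (sqrt(-12)*9)*(73/9) = ((2*I*sqrt(3))*9)*(73/9) = (18*I*sqrt(3))*(73/9) = 146*I*sqrt(3)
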